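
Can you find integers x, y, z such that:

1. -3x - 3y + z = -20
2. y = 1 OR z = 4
Yes

Take x = 8, y = 0, z = 4. Substituting into each constraint:
  (1) -3(8) - 3(0) + 4 = -20 ✓
  (2) z = 4, target 4 ✓ (second branch holds)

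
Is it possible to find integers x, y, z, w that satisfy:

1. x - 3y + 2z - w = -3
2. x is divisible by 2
Yes

Take x = 0, y = 0, z = 0, w = 3. Substituting into each constraint:
  (1) 0 - 3(0) + 2(0) + (-3) = -3 ✓
  (2) 0 = 2 × 0, remainder 0 ✓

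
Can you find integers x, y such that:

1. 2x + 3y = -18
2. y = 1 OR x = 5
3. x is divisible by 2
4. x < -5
No

A contradictory subset is {2x + 3y = -18, y = 1 OR x = 5, x < -5}. No integer assignment can satisfy these jointly:

  - 2x + 3y = -18: is a linear equation tying the variables together
  - y = 1 OR x = 5: forces a choice: either y = 1 or x = 5
  - x < -5: bounds one variable relative to a constant

Split on the disjunction (y = 1 OR x = 5):
  • If y = 1: with y = 1, every remaining term of the linear equation is divisible by 2, so the left side is ≡ 0 (mod 2); but the right side -21 ≡ 1 (mod 2). No integers can satisfy it.
  • If x = 5: this contradicts the bound x ≤ -6.
Both branches are infeasible, so the system has no integer solution.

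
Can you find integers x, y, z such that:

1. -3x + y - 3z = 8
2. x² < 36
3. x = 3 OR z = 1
Yes

Take x = -3, y = 2, z = 1. Substituting into each constraint:
  (1) -3(-3) + 2 - 3(1) = 8 ✓
  (2) x² = (-3)² = 9, and 9 < 36 ✓
  (3) z = 1, target 1 ✓ (second branch holds)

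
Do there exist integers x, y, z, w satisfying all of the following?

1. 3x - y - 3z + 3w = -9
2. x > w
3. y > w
Yes

Take x = 3, y = 3, z = 7, w = 2. Substituting into each constraint:
  (1) 3(3) + (-3) - 3(7) + 3(2) = -9 ✓
  (2) 3 > 2 ✓
  (3) 3 > 2 ✓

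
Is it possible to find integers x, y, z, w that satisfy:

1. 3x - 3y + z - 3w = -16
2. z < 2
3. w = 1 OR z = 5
Yes

Take x = 0, y = 4, z = -1, w = 1. Substituting into each constraint:
  (1) 3(0) - 3(4) + (-1) - 3(1) = -16 ✓
  (2) -1 < 2 ✓
  (3) w = 1, target 1 ✓ (first branch holds)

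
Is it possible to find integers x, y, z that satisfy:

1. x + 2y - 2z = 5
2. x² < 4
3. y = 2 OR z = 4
Yes

Take x = 1, y = 2, z = 0. Substituting into each constraint:
  (1) 1 + 2(2) - 2(0) = 5 ✓
  (2) x² = (1)² = 1, and 1 < 4 ✓
  (3) y = 2, target 2 ✓ (first branch holds)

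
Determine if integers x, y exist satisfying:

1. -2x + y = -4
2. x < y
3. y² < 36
No

The full constraint system is jointly infeasible over the integers. Each constraint and what it forces:

  - -2x + y = -4: is a linear equation tying the variables together
  - x < y: bounds one variable relative to another variable
  - y² < 36: restricts y to |y| ≤ 5

The bounds confine y to {-5, -4, -3, -2, -1, 0, 1, 2, 3, 4, 5}. For each value, substitute into the equation:
  • y = -5: the equation gives -2x = 1, so x would not be an integer.
  • y = -4: the equation forces x = 0, but y > x fails since -4 ≤ 0.
  • y = -3: the equation gives -2x = -1, so x would not be an integer.
  • y = -2: the equation forces x = 1, but y > x fails since -2 ≤ 1.
  • y = -1: the equation gives -2x = -3, so x would not be an integer.
  • y = 0: the equation forces x = 2, but y > x fails since 0 ≤ 2.
  • y = 1: the equation gives -2x = -5, so x would not be an integer.
  • y = 2: the equation forces x = 3, but y > x fails since 2 ≤ 3.
  • y = 3: the equation gives -2x = -7, so x would not be an integer.
  • y = 4: the equation forces x = 4, but y > x fails since 4 ≤ 4.
  • y = 5: the equation gives -2x = -9, so x would not be an integer.
Every case fails, so no integer solution exists.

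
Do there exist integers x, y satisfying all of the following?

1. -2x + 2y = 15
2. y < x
No

Even the single constraint (-2x + 2y = 15) is infeasible over the integers.

  - -2x + 2y = 15: every term on the left is divisible by 2, so the LHS ≡ 0 (mod 2), but the RHS 15 is not — no integer solution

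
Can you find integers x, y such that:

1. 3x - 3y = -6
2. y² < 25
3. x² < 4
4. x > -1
Yes

Take x = 0, y = 2. Substituting into each constraint:
  (1) 3(0) - 3(2) = -6 ✓
  (2) y² = (2)² = 4, and 4 < 25 ✓
  (3) x² = (0)² = 0, and 0 < 4 ✓
  (4) 0 > -1 ✓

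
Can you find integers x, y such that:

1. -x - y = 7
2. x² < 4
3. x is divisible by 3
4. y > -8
Yes

Take x = 0, y = -7. Substituting into each constraint:
  (1) 0 + 7 = 7 ✓
  (2) x² = (0)² = 0, and 0 < 4 ✓
  (3) 0 = 3 × 0, remainder 0 ✓
  (4) -7 > -8 ✓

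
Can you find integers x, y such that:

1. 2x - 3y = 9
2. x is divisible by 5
Yes

Take x = 0, y = -3. Substituting into each constraint:
  (1) 2(0) - 3(-3) = 9 ✓
  (2) 0 = 5 × 0, remainder 0 ✓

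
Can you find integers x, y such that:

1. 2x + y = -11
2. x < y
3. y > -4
Yes

Take x = -4, y = -3. Substituting into each constraint:
  (1) 2(-4) + (-3) = -11 ✓
  (2) -4 < -3 ✓
  (3) -3 > -4 ✓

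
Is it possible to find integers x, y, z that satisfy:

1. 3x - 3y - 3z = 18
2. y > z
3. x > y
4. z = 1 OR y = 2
Yes

Take x = 3, y = 2, z = -5. Substituting into each constraint:
  (1) 3(3) - 3(2) - 3(-5) = 18 ✓
  (2) 2 > -5 ✓
  (3) 3 > 2 ✓
  (4) y = 2, target 2 ✓ (second branch holds)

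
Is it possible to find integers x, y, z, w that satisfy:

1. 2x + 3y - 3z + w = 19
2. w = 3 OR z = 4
Yes

Take x = 13, y = 0, z = 4, w = 5. Substituting into each constraint:
  (1) 2(13) + 3(0) - 3(4) + 5 = 19 ✓
  (2) z = 4, target 4 ✓ (second branch holds)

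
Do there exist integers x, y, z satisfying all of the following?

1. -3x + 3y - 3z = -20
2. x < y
No

Even the single constraint (-3x + 3y - 3z = -20) is infeasible over the integers.

  - -3x + 3y - 3z = -20: every term on the left is divisible by 3, so the LHS ≡ 0 (mod 3), but the RHS -20 is not — no integer solution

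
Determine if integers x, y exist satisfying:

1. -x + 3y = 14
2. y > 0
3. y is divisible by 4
Yes

Take x = -2, y = 4. Substituting into each constraint:
  (1) 2 + 3(4) = 14 ✓
  (2) 4 > 0 ✓
  (3) 4 = 4 × 1, remainder 0 ✓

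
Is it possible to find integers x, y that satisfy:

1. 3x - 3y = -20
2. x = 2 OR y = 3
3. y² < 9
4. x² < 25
No

Even the single constraint (3x - 3y = -20) is infeasible over the integers.

  - 3x - 3y = -20: every term on the left is divisible by 3, so the LHS ≡ 0 (mod 3), but the RHS -20 is not — no integer solution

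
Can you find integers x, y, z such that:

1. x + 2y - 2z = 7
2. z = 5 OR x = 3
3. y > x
Yes

Take x = 5, y = 6, z = 5. Substituting into each constraint:
  (1) 5 + 2(6) - 2(5) = 7 ✓
  (2) z = 5, target 5 ✓ (first branch holds)
  (3) 6 > 5 ✓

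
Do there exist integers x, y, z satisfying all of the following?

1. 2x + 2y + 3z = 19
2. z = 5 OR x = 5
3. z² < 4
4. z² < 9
Yes

Take x = 5, y = 3, z = 1. Substituting into each constraint:
  (1) 2(5) + 2(3) + 3(1) = 19 ✓
  (2) x = 5, target 5 ✓ (second branch holds)
  (3) z² = (1)² = 1, and 1 < 4 ✓
  (4) z² = (1)² = 1, and 1 < 9 ✓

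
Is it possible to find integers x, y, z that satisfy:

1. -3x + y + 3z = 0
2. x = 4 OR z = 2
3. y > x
Yes

Take x = 5, y = 9, z = 2. Substituting into each constraint:
  (1) -3(5) + 9 + 3(2) = 0 ✓
  (2) z = 2, target 2 ✓ (second branch holds)
  (3) 9 > 5 ✓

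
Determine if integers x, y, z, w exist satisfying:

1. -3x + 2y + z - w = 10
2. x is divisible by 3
Yes

Take x = 0, y = 5, z = 0, w = 0. Substituting into each constraint:
  (1) -3(0) + 2(5) + 0 + 0 = 10 ✓
  (2) 0 = 3 × 0, remainder 0 ✓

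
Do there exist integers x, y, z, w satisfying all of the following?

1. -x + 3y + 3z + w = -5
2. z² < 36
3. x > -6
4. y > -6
Yes

Take x = 5, y = 0, z = 0, w = 0. Substituting into each constraint:
  (1) (-5) + 3(0) + 3(0) + 0 = -5 ✓
  (2) z² = (0)² = 0, and 0 < 36 ✓
  (3) 5 > -6 ✓
  (4) 0 > -6 ✓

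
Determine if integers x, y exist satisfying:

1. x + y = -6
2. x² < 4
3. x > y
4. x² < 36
Yes

Take x = 0, y = -6. Substituting into each constraint:
  (1) 0 + (-6) = -6 ✓
  (2) x² = (0)² = 0, and 0 < 4 ✓
  (3) 0 > -6 ✓
  (4) x² = (0)² = 0, and 0 < 36 ✓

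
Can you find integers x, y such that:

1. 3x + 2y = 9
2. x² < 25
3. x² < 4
Yes

Take x = 1, y = 3. Substituting into each constraint:
  (1) 3(1) + 2(3) = 9 ✓
  (2) x² = (1)² = 1, and 1 < 25 ✓
  (3) x² = (1)² = 1, and 1 < 4 ✓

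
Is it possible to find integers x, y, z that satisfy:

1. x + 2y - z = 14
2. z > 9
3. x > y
Yes

Take x = 9, y = 8, z = 11. Substituting into each constraint:
  (1) 9 + 2(8) + (-11) = 14 ✓
  (2) 11 > 9 ✓
  (3) 9 > 8 ✓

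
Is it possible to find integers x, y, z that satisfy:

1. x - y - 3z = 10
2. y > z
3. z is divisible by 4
Yes

Take x = 11, y = 1, z = 0. Substituting into each constraint:
  (1) 11 + (-1) - 3(0) = 10 ✓
  (2) 1 > 0 ✓
  (3) 0 = 4 × 0, remainder 0 ✓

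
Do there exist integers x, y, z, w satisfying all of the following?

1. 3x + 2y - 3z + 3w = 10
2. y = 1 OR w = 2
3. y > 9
Yes

Take x = 0, y = 11, z = 6, w = 2. Substituting into each constraint:
  (1) 3(0) + 2(11) - 3(6) + 3(2) = 10 ✓
  (2) w = 2, target 2 ✓ (second branch holds)
  (3) 11 > 9 ✓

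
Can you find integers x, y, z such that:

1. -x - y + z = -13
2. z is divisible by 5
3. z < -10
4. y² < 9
Yes

Take x = 0, y = -2, z = -15. Substituting into each constraint:
  (1) 0 + 2 + (-15) = -13 ✓
  (2) -15 = 5 × -3, remainder 0 ✓
  (3) -15 < -10 ✓
  (4) y² = (-2)² = 4, and 4 < 9 ✓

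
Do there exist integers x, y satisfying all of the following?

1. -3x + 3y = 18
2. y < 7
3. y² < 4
Yes

Take x = -6, y = 0. Substituting into each constraint:
  (1) -3(-6) + 3(0) = 18 ✓
  (2) 0 < 7 ✓
  (3) y² = (0)² = 0, and 0 < 4 ✓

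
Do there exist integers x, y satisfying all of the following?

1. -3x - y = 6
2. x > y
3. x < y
No

A contradictory subset is {x > y, x < y}. No integer assignment can satisfy these jointly:

  - x > y: bounds one variable relative to another variable
  - x < y: bounds one variable relative to another variable

Direct contradiction: x > y and y > x cannot both hold.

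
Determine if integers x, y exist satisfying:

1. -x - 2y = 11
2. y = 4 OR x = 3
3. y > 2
Yes

Take x = -19, y = 4. Substituting into each constraint:
  (1) 19 - 2(4) = 11 ✓
  (2) y = 4, target 4 ✓ (first branch holds)
  (3) 4 > 2 ✓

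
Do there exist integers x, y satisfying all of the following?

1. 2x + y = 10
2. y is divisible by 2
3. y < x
Yes

Take x = 5, y = 0. Substituting into each constraint:
  (1) 2(5) + 0 = 10 ✓
  (2) 0 = 2 × 0, remainder 0 ✓
  (3) 0 < 5 ✓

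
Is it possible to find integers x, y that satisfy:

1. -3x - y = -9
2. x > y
Yes

Take x = 3, y = 0. Substituting into each constraint:
  (1) -3(3) + 0 = -9 ✓
  (2) 3 > 0 ✓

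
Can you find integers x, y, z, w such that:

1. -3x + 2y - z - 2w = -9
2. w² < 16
Yes

Take x = 1, y = 0, z = 0, w = 3. Substituting into each constraint:
  (1) -3(1) + 2(0) + 0 - 2(3) = -9 ✓
  (2) w² = (3)² = 9, and 9 < 16 ✓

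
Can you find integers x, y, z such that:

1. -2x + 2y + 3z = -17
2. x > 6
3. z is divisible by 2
No

A contradictory subset is {-2x + 2y + 3z = -17, z is divisible by 2}. No integer assignment can satisfy these jointly:

  - -2x + 2y + 3z = -17: is a linear equation tying the variables together
  - z is divisible by 2: restricts z to multiples of 2

Modular obstruction: writing z = 2z', every remaining term of the linear equation is divisible by 2, so the left side is ≡ 0 (mod 2); but the right side -17 ≡ 1 (mod 2). No integers can satisfy it.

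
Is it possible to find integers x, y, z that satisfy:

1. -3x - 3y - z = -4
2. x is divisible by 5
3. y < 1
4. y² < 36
Yes

Take x = 0, y = 0, z = 4. Substituting into each constraint:
  (1) -3(0) - 3(0) + (-4) = -4 ✓
  (2) 0 = 5 × 0, remainder 0 ✓
  (3) 0 < 1 ✓
  (4) y² = (0)² = 0, and 0 < 36 ✓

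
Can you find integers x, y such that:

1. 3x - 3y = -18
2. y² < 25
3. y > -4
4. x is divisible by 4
Yes

Take x = -4, y = 2. Substituting into each constraint:
  (1) 3(-4) - 3(2) = -18 ✓
  (2) y² = (2)² = 4, and 4 < 25 ✓
  (3) 2 > -4 ✓
  (4) -4 = 4 × -1, remainder 0 ✓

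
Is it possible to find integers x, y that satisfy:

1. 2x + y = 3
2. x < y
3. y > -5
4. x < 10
Yes

Take x = 0, y = 3. Substituting into each constraint:
  (1) 2(0) + 3 = 3 ✓
  (2) 0 < 3 ✓
  (3) 3 > -5 ✓
  (4) 0 < 10 ✓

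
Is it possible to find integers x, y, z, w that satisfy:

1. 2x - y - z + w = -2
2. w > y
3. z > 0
Yes

Take x = 0, y = 0, z = 3, w = 1. Substituting into each constraint:
  (1) 2(0) + 0 + (-3) + 1 = -2 ✓
  (2) 1 > 0 ✓
  (3) 3 > 0 ✓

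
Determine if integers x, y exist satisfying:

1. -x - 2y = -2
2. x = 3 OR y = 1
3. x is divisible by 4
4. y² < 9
Yes

Take x = 0, y = 1. Substituting into each constraint:
  (1) 0 - 2(1) = -2 ✓
  (2) y = 1, target 1 ✓ (second branch holds)
  (3) 0 = 4 × 0, remainder 0 ✓
  (4) y² = (1)² = 1, and 1 < 9 ✓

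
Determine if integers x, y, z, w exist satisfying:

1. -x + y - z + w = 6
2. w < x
Yes

Take x = 0, y = 7, z = 0, w = -1. Substituting into each constraint:
  (1) 0 + 7 + 0 + (-1) = 6 ✓
  (2) -1 < 0 ✓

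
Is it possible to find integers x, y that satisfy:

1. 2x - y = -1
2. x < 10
Yes

Take x = 0, y = 1. Substituting into each constraint:
  (1) 2(0) + (-1) = -1 ✓
  (2) 0 < 10 ✓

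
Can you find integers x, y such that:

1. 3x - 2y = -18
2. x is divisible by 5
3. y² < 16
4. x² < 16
No

The full constraint system is jointly infeasible over the integers. Each constraint and what it forces:

  - 3x - 2y = -18: is a linear equation tying the variables together
  - x is divisible by 5: restricts x to multiples of 5
  - y² < 16: restricts y to |y| ≤ 3
  - x² < 16: restricts x to |x| ≤ 3

Range argument: with x ∈ [-3, 3], y ∈ [-3, 3], the left side of the equation is at least -15, but the right side is -18 < -15. No integer solution exists.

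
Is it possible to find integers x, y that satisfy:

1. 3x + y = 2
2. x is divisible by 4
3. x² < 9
Yes

Take x = 0, y = 2. Substituting into each constraint:
  (1) 3(0) + 2 = 2 ✓
  (2) 0 = 4 × 0, remainder 0 ✓
  (3) x² = (0)² = 0, and 0 < 9 ✓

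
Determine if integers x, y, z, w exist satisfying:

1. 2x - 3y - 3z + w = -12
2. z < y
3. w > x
Yes

Take x = -5, y = 1, z = 0, w = 1. Substituting into each constraint:
  (1) 2(-5) - 3(1) - 3(0) + 1 = -12 ✓
  (2) 0 < 1 ✓
  (3) 1 > -5 ✓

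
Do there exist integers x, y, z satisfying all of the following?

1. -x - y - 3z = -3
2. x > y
Yes

Take x = 2, y = 1, z = 0. Substituting into each constraint:
  (1) (-2) + (-1) - 3(0) = -3 ✓
  (2) 2 > 1 ✓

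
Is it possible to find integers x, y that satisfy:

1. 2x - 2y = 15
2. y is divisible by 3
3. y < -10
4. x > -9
No

Even the single constraint (2x - 2y = 15) is infeasible over the integers.

  - 2x - 2y = 15: every term on the left is divisible by 2, so the LHS ≡ 0 (mod 2), but the RHS 15 is not — no integer solution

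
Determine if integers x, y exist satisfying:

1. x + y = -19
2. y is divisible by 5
Yes

Take x = -19, y = 0. Substituting into each constraint:
  (1) (-19) + 0 = -19 ✓
  (2) 0 = 5 × 0, remainder 0 ✓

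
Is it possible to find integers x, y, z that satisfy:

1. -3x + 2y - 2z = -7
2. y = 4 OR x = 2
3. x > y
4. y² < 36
Yes

Take x = 5, y = 4, z = 0. Substituting into each constraint:
  (1) -3(5) + 2(4) - 2(0) = -7 ✓
  (2) y = 4, target 4 ✓ (first branch holds)
  (3) 5 > 4 ✓
  (4) y² = (4)² = 16, and 16 < 36 ✓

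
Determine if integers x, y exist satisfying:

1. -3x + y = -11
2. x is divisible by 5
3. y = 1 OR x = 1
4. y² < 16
No

A contradictory subset is {-3x + y = -11, x is divisible by 5, y = 1 OR x = 1}. No integer assignment can satisfy these jointly:

  - -3x + y = -11: is a linear equation tying the variables together
  - x is divisible by 5: restricts x to multiples of 5
  - y = 1 OR x = 1: forces a choice: either y = 1 or x = 1

Split on the disjunction (y = 1 OR x = 1):
  • If y = 1: with y = 1, writing x = 5x', every remaining term of the linear equation is divisible by 15, so the left side is ≡ 0 (mod 15); but the right side -12 ≡ 3 (mod 15). No integers can satisfy it.
  • If x = 1: this contradicts the divisibility constraint — 1 is not a multiple of 5.
Both branches are infeasible, so the system has no integer solution.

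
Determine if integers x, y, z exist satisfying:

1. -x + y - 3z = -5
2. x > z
Yes

Take x = 0, y = -8, z = -1. Substituting into each constraint:
  (1) 0 + (-8) - 3(-1) = -5 ✓
  (2) 0 > -1 ✓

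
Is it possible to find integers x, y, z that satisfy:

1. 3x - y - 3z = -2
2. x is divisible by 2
Yes

Take x = 0, y = 2, z = 0. Substituting into each constraint:
  (1) 3(0) + (-2) - 3(0) = -2 ✓
  (2) 0 = 2 × 0, remainder 0 ✓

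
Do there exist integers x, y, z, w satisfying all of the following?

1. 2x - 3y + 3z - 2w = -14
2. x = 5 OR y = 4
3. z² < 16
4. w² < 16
Yes

Take x = 5, y = 10, z = 0, w = -3. Substituting into each constraint:
  (1) 2(5) - 3(10) + 3(0) - 2(-3) = -14 ✓
  (2) x = 5, target 5 ✓ (first branch holds)
  (3) z² = (0)² = 0, and 0 < 16 ✓
  (4) w² = (-3)² = 9, and 9 < 16 ✓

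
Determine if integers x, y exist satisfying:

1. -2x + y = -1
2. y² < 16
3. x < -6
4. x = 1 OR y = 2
No

A contradictory subset is {-2x + y = -1, x < -6, x = 1 OR y = 2}. No integer assignment can satisfy these jointly:

  - -2x + y = -1: is a linear equation tying the variables together
  - x < -6: bounds one variable relative to a constant
  - x = 1 OR y = 2: forces a choice: either x = 1 or y = 2

Split on the disjunction (x = 1 OR y = 2):
  • If x = 1: this contradicts the bound x ≤ -7.
  • If y = 2: with y = 2, every remaining term of the linear equation is divisible by 2, so the left side is ≡ 0 (mod 2); but the right side -3 ≡ 1 (mod 2). No integers can satisfy it.
Both branches are infeasible, so the system has no integer solution.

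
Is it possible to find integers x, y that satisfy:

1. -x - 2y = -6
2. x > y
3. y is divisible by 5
Yes

Take x = 6, y = 0. Substituting into each constraint:
  (1) (-6) - 2(0) = -6 ✓
  (2) 6 > 0 ✓
  (3) 0 = 5 × 0, remainder 0 ✓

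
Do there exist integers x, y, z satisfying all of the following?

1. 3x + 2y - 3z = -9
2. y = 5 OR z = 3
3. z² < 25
Yes

Take x = 0, y = 0, z = 3. Substituting into each constraint:
  (1) 3(0) + 2(0) - 3(3) = -9 ✓
  (2) z = 3, target 3 ✓ (second branch holds)
  (3) z² = (3)² = 9, and 9 < 25 ✓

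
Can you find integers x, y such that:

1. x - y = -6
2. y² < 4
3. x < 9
Yes

Take x = -6, y = 0. Substituting into each constraint:
  (1) (-6) + 0 = -6 ✓
  (2) y² = (0)² = 0, and 0 < 4 ✓
  (3) -6 < 9 ✓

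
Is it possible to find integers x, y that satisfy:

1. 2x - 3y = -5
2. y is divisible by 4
No

The full constraint system is jointly infeasible over the integers. Each constraint and what it forces:

  - 2x - 3y = -5: is a linear equation tying the variables together
  - y is divisible by 4: restricts y to multiples of 4

Modular obstruction: writing y = 4y', every remaining term of the linear equation is divisible by 2, so the left side is ≡ 0 (mod 2); but the right side -5 ≡ 1 (mod 2). No integers can satisfy it.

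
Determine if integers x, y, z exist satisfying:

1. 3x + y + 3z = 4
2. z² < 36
Yes

Take x = 1, y = 1, z = 0. Substituting into each constraint:
  (1) 3(1) + 1 + 3(0) = 4 ✓
  (2) z² = (0)² = 0, and 0 < 36 ✓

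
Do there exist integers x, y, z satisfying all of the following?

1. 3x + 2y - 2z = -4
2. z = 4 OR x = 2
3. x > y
Yes

Take x = 2, y = 0, z = 5. Substituting into each constraint:
  (1) 3(2) + 2(0) - 2(5) = -4 ✓
  (2) x = 2, target 2 ✓ (second branch holds)
  (3) 2 > 0 ✓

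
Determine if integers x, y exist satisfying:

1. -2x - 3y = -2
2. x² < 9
Yes

Take x = 1, y = 0. Substituting into each constraint:
  (1) -2(1) - 3(0) = -2 ✓
  (2) x² = (1)² = 1, and 1 < 9 ✓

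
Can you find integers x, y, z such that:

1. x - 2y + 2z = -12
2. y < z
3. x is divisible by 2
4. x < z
Yes

Take x = -14, y = -1, z = 0. Substituting into each constraint:
  (1) (-14) - 2(-1) + 2(0) = -12 ✓
  (2) -1 < 0 ✓
  (3) -14 = 2 × -7, remainder 0 ✓
  (4) -14 < 0 ✓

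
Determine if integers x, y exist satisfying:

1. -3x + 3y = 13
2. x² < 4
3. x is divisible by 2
No

Even the single constraint (-3x + 3y = 13) is infeasible over the integers.

  - -3x + 3y = 13: every term on the left is divisible by 3, so the LHS ≡ 0 (mod 3), but the RHS 13 is not — no integer solution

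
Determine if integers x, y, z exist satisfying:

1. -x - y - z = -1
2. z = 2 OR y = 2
Yes

Take x = -1, y = 0, z = 2. Substituting into each constraint:
  (1) 1 + 0 + (-2) = -1 ✓
  (2) z = 2, target 2 ✓ (first branch holds)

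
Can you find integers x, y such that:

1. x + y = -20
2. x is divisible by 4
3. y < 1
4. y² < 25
Yes

Take x = -20, y = 0. Substituting into each constraint:
  (1) (-20) + 0 = -20 ✓
  (2) -20 = 4 × -5, remainder 0 ✓
  (3) 0 < 1 ✓
  (4) y² = (0)² = 0, and 0 < 25 ✓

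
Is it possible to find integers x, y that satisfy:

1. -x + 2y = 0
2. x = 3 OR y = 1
Yes

Take x = 2, y = 1. Substituting into each constraint:
  (1) (-2) + 2(1) = 0 ✓
  (2) y = 1, target 1 ✓ (second branch holds)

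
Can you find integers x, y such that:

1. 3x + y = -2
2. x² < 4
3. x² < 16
Yes

Take x = 0, y = -2. Substituting into each constraint:
  (1) 3(0) + (-2) = -2 ✓
  (2) x² = (0)² = 0, and 0 < 4 ✓
  (3) x² = (0)² = 0, and 0 < 16 ✓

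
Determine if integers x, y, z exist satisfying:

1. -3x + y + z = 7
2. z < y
Yes

Take x = -2, y = 1, z = 0. Substituting into each constraint:
  (1) -3(-2) + 1 + 0 = 7 ✓
  (2) 0 < 1 ✓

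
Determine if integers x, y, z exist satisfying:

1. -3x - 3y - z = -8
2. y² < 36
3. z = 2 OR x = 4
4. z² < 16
Yes

Take x = 0, y = 2, z = 2. Substituting into each constraint:
  (1) -3(0) - 3(2) + (-2) = -8 ✓
  (2) y² = (2)² = 4, and 4 < 36 ✓
  (3) z = 2, target 2 ✓ (first branch holds)
  (4) z² = (2)² = 4, and 4 < 16 ✓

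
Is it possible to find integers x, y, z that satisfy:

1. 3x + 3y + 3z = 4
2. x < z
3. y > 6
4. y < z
No

Even the single constraint (3x + 3y + 3z = 4) is infeasible over the integers.

  - 3x + 3y + 3z = 4: every term on the left is divisible by 3, so the LHS ≡ 0 (mod 3), but the RHS 4 is not — no integer solution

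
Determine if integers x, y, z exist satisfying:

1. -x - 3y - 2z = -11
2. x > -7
Yes

Take x = 11, y = 0, z = 0. Substituting into each constraint:
  (1) (-11) - 3(0) - 2(0) = -11 ✓
  (2) 11 > -7 ✓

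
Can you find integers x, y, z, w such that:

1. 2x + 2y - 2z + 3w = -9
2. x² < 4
Yes

Take x = 0, y = 0, z = 6, w = 1. Substituting into each constraint:
  (1) 2(0) + 2(0) - 2(6) + 3(1) = -9 ✓
  (2) x² = (0)² = 0, and 0 < 4 ✓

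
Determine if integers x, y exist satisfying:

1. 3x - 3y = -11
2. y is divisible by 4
No

Even the single constraint (3x - 3y = -11) is infeasible over the integers.

  - 3x - 3y = -11: every term on the left is divisible by 3, so the LHS ≡ 0 (mod 3), but the RHS -11 is not — no integer solution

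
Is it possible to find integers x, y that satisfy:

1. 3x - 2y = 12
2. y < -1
Yes

Take x = 0, y = -6. Substituting into each constraint:
  (1) 3(0) - 2(-6) = 12 ✓
  (2) -6 < -1 ✓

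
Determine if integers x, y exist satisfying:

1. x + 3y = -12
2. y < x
Yes

Take x = 0, y = -4. Substituting into each constraint:
  (1) 0 + 3(-4) = -12 ✓
  (2) -4 < 0 ✓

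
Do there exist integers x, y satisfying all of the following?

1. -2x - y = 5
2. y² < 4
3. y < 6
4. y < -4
No

A contradictory subset is {y² < 4, y < -4}. No integer assignment can satisfy these jointly:

  - y² < 4: restricts y to |y| ≤ 1
  - y < -4: bounds one variable relative to a constant

Direct contradiction: the bounds on y require y ≥ -1 and y ≤ -5 simultaneously, which is empty.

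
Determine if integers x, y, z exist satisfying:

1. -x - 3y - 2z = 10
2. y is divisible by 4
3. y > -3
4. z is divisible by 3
Yes

Take x = -10, y = 0, z = 0. Substituting into each constraint:
  (1) 10 - 3(0) - 2(0) = 10 ✓
  (2) 0 = 4 × 0, remainder 0 ✓
  (3) 0 > -3 ✓
  (4) 0 = 3 × 0, remainder 0 ✓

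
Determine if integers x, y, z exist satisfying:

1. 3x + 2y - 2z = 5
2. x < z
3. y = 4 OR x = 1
Yes

Take x = 1, y = 3, z = 2. Substituting into each constraint:
  (1) 3(1) + 2(3) - 2(2) = 5 ✓
  (2) 1 < 2 ✓
  (3) x = 1, target 1 ✓ (second branch holds)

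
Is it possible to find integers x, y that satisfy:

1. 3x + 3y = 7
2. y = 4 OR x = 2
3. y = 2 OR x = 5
No

Even the single constraint (3x + 3y = 7) is infeasible over the integers.

  - 3x + 3y = 7: every term on the left is divisible by 3, so the LHS ≡ 0 (mod 3), but the RHS 7 is not — no integer solution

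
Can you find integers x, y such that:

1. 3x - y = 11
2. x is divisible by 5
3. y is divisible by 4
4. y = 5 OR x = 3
No

A contradictory subset is {3x - y = 11, y is divisible by 4, y = 5 OR x = 3}. No integer assignment can satisfy these jointly:

  - 3x - y = 11: is a linear equation tying the variables together
  - y is divisible by 4: restricts y to multiples of 4
  - y = 5 OR x = 3: forces a choice: either y = 5 or x = 3

Split on the disjunction (y = 5 OR x = 3):
  • If y = 5: this contradicts the divisibility constraint — 5 is not a multiple of 4.
  • If x = 3: with x = 3, writing y = 4y', every remaining term of the linear equation is divisible by 4, so the left side is ≡ 0 (mod 4); but the right side 2 ≡ 2 (mod 4). No integers can satisfy it.
Both branches are infeasible, so the system has no integer solution.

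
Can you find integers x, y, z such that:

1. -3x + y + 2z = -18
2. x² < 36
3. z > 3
Yes

Take x = 0, y = -26, z = 4. Substituting into each constraint:
  (1) -3(0) + (-26) + 2(4) = -18 ✓
  (2) x² = (0)² = 0, and 0 < 36 ✓
  (3) 4 > 3 ✓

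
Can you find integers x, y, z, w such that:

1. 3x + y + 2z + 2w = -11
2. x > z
Yes

Take x = 0, y = 1, z = -1, w = -5. Substituting into each constraint:
  (1) 3(0) + 1 + 2(-1) + 2(-5) = -11 ✓
  (2) 0 > -1 ✓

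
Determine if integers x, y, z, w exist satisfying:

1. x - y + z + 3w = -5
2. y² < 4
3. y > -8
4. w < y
Yes

Take x = -4, y = 1, z = 0, w = 0. Substituting into each constraint:
  (1) (-4) + (-1) + 0 + 3(0) = -5 ✓
  (2) y² = (1)² = 1, and 1 < 4 ✓
  (3) 1 > -8 ✓
  (4) 0 < 1 ✓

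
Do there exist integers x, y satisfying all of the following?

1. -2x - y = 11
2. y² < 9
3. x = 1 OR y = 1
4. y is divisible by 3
No

A contradictory subset is {-2x - y = 11, x = 1 OR y = 1, y is divisible by 3}. No integer assignment can satisfy these jointly:

  - -2x - y = 11: is a linear equation tying the variables together
  - x = 1 OR y = 1: forces a choice: either x = 1 or y = 1
  - y is divisible by 3: restricts y to multiples of 3

Split on the disjunction (x = 1 OR y = 1):
  • If x = 1: with x = 1, writing y = 3y', every remaining term of the linear equation is divisible by 3, so the left side is ≡ 0 (mod 3); but the right side 13 ≡ 1 (mod 3). No integers can satisfy it.
  • If y = 1: this contradicts the divisibility constraint — 1 is not a multiple of 3.
Both branches are infeasible, so the system has no integer solution.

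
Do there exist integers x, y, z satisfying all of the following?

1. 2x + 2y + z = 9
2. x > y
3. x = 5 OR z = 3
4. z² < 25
Yes

Take x = 2, y = 1, z = 3. Substituting into each constraint:
  (1) 2(2) + 2(1) + 3 = 9 ✓
  (2) 2 > 1 ✓
  (3) z = 3, target 3 ✓ (second branch holds)
  (4) z² = (3)² = 9, and 9 < 25 ✓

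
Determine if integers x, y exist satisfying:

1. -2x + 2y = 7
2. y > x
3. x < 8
No

Even the single constraint (-2x + 2y = 7) is infeasible over the integers.

  - -2x + 2y = 7: every term on the left is divisible by 2, so the LHS ≡ 0 (mod 2), but the RHS 7 is not — no integer solution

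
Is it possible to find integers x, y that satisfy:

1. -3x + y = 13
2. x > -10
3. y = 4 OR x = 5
Yes

Take x = -3, y = 4. Substituting into each constraint:
  (1) -3(-3) + 4 = 13 ✓
  (2) -3 > -10 ✓
  (3) y = 4, target 4 ✓ (first branch holds)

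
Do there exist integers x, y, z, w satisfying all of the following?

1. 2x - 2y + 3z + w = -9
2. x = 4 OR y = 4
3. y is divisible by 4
Yes

Take x = 0, y = 4, z = 0, w = -1. Substituting into each constraint:
  (1) 2(0) - 2(4) + 3(0) + (-1) = -9 ✓
  (2) y = 4, target 4 ✓ (second branch holds)
  (3) 4 = 4 × 1, remainder 0 ✓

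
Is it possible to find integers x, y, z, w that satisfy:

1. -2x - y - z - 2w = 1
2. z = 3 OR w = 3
Yes

Take x = -4, y = 1, z = 0, w = 3. Substituting into each constraint:
  (1) -2(-4) + (-1) + 0 - 2(3) = 1 ✓
  (2) w = 3, target 3 ✓ (second branch holds)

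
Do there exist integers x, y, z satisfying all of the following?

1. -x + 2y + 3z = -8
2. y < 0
Yes

Take x = 0, y = -4, z = 0. Substituting into each constraint:
  (1) 0 + 2(-4) + 3(0) = -8 ✓
  (2) -4 < 0 ✓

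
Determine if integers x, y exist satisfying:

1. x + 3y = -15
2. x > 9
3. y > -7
No

The full constraint system is jointly infeasible over the integers. Each constraint and what it forces:

  - x + 3y = -15: is a linear equation tying the variables together
  - x > 9: bounds one variable relative to a constant
  - y > -7: bounds one variable relative to a constant

Range argument: with x ∈ [10, ∞], y ∈ [-6, ∞], the left side of the equation is at least -8, but the right side is -15 < -8. No integer solution exists.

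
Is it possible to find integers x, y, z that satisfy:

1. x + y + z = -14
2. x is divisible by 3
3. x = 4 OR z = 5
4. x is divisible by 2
Yes

Take x = 0, y = -19, z = 5. Substituting into each constraint:
  (1) 0 + (-19) + 5 = -14 ✓
  (2) 0 = 3 × 0, remainder 0 ✓
  (3) z = 5, target 5 ✓ (second branch holds)
  (4) 0 = 2 × 0, remainder 0 ✓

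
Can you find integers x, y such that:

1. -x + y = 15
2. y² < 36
Yes

Take x = -15, y = 0. Substituting into each constraint:
  (1) 15 + 0 = 15 ✓
  (2) y² = (0)² = 0, and 0 < 36 ✓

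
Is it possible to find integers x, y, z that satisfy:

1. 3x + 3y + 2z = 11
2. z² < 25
Yes

Take x = 3, y = 0, z = 1. Substituting into each constraint:
  (1) 3(3) + 3(0) + 2(1) = 11 ✓
  (2) z² = (1)² = 1, and 1 < 25 ✓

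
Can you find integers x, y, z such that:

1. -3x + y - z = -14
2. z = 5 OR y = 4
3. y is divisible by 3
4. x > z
Yes

Take x = 6, y = 9, z = 5. Substituting into each constraint:
  (1) -3(6) + 9 + (-5) = -14 ✓
  (2) z = 5, target 5 ✓ (first branch holds)
  (3) 9 = 3 × 3, remainder 0 ✓
  (4) 6 > 5 ✓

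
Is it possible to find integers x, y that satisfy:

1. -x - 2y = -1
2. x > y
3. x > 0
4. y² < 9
Yes

Take x = 1, y = 0. Substituting into each constraint:
  (1) (-1) - 2(0) = -1 ✓
  (2) 1 > 0 ✓
  (3) 1 > 0 ✓
  (4) y² = (0)² = 0, and 0 < 9 ✓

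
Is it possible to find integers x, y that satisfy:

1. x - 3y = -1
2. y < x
Yes

Take x = 2, y = 1. Substituting into each constraint:
  (1) 2 - 3(1) = -1 ✓
  (2) 1 < 2 ✓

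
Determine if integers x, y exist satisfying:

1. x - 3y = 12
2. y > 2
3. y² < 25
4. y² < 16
Yes

Take x = 21, y = 3. Substituting into each constraint:
  (1) 21 - 3(3) = 12 ✓
  (2) 3 > 2 ✓
  (3) y² = (3)² = 9, and 9 < 25 ✓
  (4) y² = (3)² = 9, and 9 < 16 ✓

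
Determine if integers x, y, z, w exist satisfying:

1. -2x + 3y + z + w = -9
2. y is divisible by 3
Yes

Take x = 0, y = 0, z = 0, w = -9. Substituting into each constraint:
  (1) -2(0) + 3(0) + 0 + (-9) = -9 ✓
  (2) 0 = 3 × 0, remainder 0 ✓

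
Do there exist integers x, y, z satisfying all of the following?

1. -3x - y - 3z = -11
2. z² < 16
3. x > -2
Yes

Take x = 0, y = 2, z = 3. Substituting into each constraint:
  (1) -3(0) + (-2) - 3(3) = -11 ✓
  (2) z² = (3)² = 9, and 9 < 16 ✓
  (3) 0 > -2 ✓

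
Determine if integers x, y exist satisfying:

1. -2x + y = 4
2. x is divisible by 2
Yes

Take x = 0, y = 4. Substituting into each constraint:
  (1) -2(0) + 4 = 4 ✓
  (2) 0 = 2 × 0, remainder 0 ✓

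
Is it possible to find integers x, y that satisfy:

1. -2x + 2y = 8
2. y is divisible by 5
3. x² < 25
Yes

Take x = -4, y = 0. Substituting into each constraint:
  (1) -2(-4) + 2(0) = 8 ✓
  (2) 0 = 5 × 0, remainder 0 ✓
  (3) x² = (-4)² = 16, and 16 < 25 ✓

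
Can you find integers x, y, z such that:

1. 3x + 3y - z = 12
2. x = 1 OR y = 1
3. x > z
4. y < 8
Yes

Take x = 1, y = 0, z = -9. Substituting into each constraint:
  (1) 3(1) + 3(0) + 9 = 12 ✓
  (2) x = 1, target 1 ✓ (first branch holds)
  (3) 1 > -9 ✓
  (4) 0 < 8 ✓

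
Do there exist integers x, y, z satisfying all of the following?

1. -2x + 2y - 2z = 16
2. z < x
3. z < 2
Yes

Take x = 0, y = 7, z = -1. Substituting into each constraint:
  (1) -2(0) + 2(7) - 2(-1) = 16 ✓
  (2) -1 < 0 ✓
  (3) -1 < 2 ✓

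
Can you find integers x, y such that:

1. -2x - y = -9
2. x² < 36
Yes

Take x = 4, y = 1. Substituting into each constraint:
  (1) -2(4) + (-1) = -9 ✓
  (2) x² = (4)² = 16, and 16 < 36 ✓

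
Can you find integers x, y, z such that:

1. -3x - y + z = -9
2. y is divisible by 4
Yes

Take x = 3, y = 0, z = 0. Substituting into each constraint:
  (1) -3(3) + 0 + 0 = -9 ✓
  (2) 0 = 4 × 0, remainder 0 ✓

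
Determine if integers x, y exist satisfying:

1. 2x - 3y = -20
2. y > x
Yes

Take x = 2, y = 8. Substituting into each constraint:
  (1) 2(2) - 3(8) = -20 ✓
  (2) 8 > 2 ✓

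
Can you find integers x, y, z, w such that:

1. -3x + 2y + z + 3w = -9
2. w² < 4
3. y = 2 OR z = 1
Yes

Take x = 5, y = 2, z = 2, w = 0. Substituting into each constraint:
  (1) -3(5) + 2(2) + 2 + 3(0) = -9 ✓
  (2) w² = (0)² = 0, and 0 < 4 ✓
  (3) y = 2, target 2 ✓ (first branch holds)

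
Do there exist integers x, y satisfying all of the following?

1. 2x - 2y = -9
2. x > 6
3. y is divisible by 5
No

Even the single constraint (2x - 2y = -9) is infeasible over the integers.

  - 2x - 2y = -9: every term on the left is divisible by 2, so the LHS ≡ 0 (mod 2), but the RHS -9 is not — no integer solution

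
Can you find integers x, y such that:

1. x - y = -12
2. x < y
Yes

Take x = 0, y = 12. Substituting into each constraint:
  (1) 0 + (-12) = -12 ✓
  (2) 0 < 12 ✓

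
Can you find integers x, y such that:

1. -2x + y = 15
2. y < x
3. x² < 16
No

The full constraint system is jointly infeasible over the integers. Each constraint and what it forces:

  - -2x + y = 15: is a linear equation tying the variables together
  - y < x: bounds one variable relative to another variable
  - x² < 16: restricts x to |x| ≤ 3

Propagating the comparison: y < x and x ≤ 3 give y ≤ 2. Range argument: with x ∈ [-3, 3], y ∈ [−∞, 2], the left side of the equation is at most 8, but the right side is 15 > 8. No integer solution exists.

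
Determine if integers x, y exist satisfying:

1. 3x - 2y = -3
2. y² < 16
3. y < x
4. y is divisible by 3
No

A contradictory subset is {3x - 2y = -3, y² < 16, y < x}. No integer assignment can satisfy these jointly:

  - 3x - 2y = -3: is a linear equation tying the variables together
  - y² < 16: restricts y to |y| ≤ 3
  - y < x: bounds one variable relative to another variable

The bounds confine y to {-3, -2, -1, 0, 1, 2, 3}. For each value, substitute into the equation:
  • y = -3: the equation forces x = -3, but x > y fails since -3 ≤ -3.
  • y = -2: the equation gives 3x = -7, so x would not be an integer.
  • y = -1: the equation gives 3x = -5, so x would not be an integer.
  • y = 0: the equation forces x = -1, but x > y fails since -1 ≤ 0.
  • y = 1: the equation gives 3x = -1, so x would not be an integer.
  • y = 2: the equation gives 3x = 1, so x would not be an integer.
  • y = 3: the equation forces x = 1, but x > y fails since 1 ≤ 3.
Every case fails, so no integer solution exists.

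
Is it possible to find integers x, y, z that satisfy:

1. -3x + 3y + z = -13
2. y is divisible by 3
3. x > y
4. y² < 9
Yes

Take x = 1, y = 0, z = -10. Substituting into each constraint:
  (1) -3(1) + 3(0) + (-10) = -13 ✓
  (2) 0 = 3 × 0, remainder 0 ✓
  (3) 1 > 0 ✓
  (4) y² = (0)² = 0, and 0 < 9 ✓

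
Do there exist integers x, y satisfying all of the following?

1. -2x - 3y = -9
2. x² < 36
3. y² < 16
Yes

Take x = 0, y = 3. Substituting into each constraint:
  (1) -2(0) - 3(3) = -9 ✓
  (2) x² = (0)² = 0, and 0 < 36 ✓
  (3) y² = (3)² = 9, and 9 < 16 ✓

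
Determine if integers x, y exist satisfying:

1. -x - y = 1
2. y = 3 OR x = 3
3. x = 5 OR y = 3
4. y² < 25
Yes

Take x = -4, y = 3. Substituting into each constraint:
  (1) 4 + (-3) = 1 ✓
  (2) y = 3, target 3 ✓ (first branch holds)
  (3) y = 3, target 3 ✓ (second branch holds)
  (4) y² = (3)² = 9, and 9 < 25 ✓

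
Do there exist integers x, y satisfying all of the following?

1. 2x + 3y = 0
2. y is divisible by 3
Yes

Take x = 0, y = 0. Substituting into each constraint:
  (1) 2(0) + 3(0) = 0 ✓
  (2) 0 = 3 × 0, remainder 0 ✓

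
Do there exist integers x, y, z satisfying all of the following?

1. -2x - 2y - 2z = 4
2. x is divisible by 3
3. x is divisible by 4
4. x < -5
Yes

Take x = -12, y = 0, z = 10. Substituting into each constraint:
  (1) -2(-12) - 2(0) - 2(10) = 4 ✓
  (2) -12 = 3 × -4, remainder 0 ✓
  (3) -12 = 4 × -3, remainder 0 ✓
  (4) -12 < -5 ✓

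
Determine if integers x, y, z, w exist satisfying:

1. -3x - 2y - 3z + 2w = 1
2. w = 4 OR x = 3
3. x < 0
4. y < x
Yes

Take x = -3, y = -4, z = 8, w = 4. Substituting into each constraint:
  (1) -3(-3) - 2(-4) - 3(8) + 2(4) = 1 ✓
  (2) w = 4, target 4 ✓ (first branch holds)
  (3) -3 < 0 ✓
  (4) -4 < -3 ✓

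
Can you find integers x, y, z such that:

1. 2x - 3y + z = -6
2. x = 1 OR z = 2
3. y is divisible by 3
Yes

Take x = -4, y = 0, z = 2. Substituting into each constraint:
  (1) 2(-4) - 3(0) + 2 = -6 ✓
  (2) z = 2, target 2 ✓ (second branch holds)
  (3) 0 = 3 × 0, remainder 0 ✓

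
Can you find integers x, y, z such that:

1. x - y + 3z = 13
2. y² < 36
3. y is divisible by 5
Yes

Take x = 1, y = 0, z = 4. Substituting into each constraint:
  (1) 1 + 0 + 3(4) = 13 ✓
  (2) y² = (0)² = 0, and 0 < 36 ✓
  (3) 0 = 5 × 0, remainder 0 ✓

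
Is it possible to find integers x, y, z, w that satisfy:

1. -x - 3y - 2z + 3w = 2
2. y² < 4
Yes

Take x = 0, y = 0, z = 2, w = 2. Substituting into each constraint:
  (1) 0 - 3(0) - 2(2) + 3(2) = 2 ✓
  (2) y² = (0)² = 0, and 0 < 4 ✓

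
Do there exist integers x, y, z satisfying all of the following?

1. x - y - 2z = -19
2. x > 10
Yes

Take x = 11, y = 30, z = 0. Substituting into each constraint:
  (1) 11 + (-30) - 2(0) = -19 ✓
  (2) 11 > 10 ✓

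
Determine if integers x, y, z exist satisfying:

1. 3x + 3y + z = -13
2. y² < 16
Yes

Take x = -5, y = 0, z = 2. Substituting into each constraint:
  (1) 3(-5) + 3(0) + 2 = -13 ✓
  (2) y² = (0)² = 0, and 0 < 16 ✓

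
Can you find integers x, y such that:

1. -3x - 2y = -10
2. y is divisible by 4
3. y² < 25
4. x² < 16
No

The full constraint system is jointly infeasible over the integers. Each constraint and what it forces:

  - -3x - 2y = -10: is a linear equation tying the variables together
  - y is divisible by 4: restricts y to multiples of 4
  - y² < 25: restricts y to |y| ≤ 4
  - x² < 16: restricts x to |x| ≤ 3

The quadratic bounds confine the variables to a finite set (x ∈ {-3, …, 3}, y ∈ {-4, …, 4}); checking each of the 63 combinations against the remaining constraints yields no solution.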